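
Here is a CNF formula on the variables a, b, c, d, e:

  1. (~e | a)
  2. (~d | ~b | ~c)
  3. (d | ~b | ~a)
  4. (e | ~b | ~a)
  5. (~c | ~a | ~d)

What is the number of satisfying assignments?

14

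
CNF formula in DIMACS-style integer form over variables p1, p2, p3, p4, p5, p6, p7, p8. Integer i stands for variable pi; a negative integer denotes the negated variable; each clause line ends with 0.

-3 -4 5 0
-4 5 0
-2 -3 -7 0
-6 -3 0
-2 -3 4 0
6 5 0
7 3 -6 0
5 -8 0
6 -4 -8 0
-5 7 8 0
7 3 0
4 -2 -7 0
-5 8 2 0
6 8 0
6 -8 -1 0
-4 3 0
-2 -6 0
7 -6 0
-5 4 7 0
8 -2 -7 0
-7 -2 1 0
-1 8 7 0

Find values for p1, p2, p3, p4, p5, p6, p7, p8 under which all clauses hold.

Set p1 = True and propagate.
Try p2 = False.
Set p3 = False and propagate.
  then p7 is forced to True.
  then p4 is forced to False.
For the remaining variables, p5 = True, p6 = True, p8 = True works.
Every clause has at least one true literal under this assignment.

p1=T, p2=F, p3=F, p4=F, p5=T, p6=T, p7=T, p8=T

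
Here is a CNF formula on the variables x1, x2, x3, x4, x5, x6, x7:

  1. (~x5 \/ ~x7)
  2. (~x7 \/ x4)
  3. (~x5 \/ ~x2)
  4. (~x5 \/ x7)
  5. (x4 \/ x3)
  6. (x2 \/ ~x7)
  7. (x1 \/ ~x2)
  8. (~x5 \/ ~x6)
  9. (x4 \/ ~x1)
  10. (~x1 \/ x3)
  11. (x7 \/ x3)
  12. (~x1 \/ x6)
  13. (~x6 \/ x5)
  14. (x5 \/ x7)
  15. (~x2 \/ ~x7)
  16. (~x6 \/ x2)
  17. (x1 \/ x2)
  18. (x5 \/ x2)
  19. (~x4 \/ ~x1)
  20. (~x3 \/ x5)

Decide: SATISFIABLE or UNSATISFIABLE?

UNSATISFIABLE

x5 = True:
  propagation gives x7=False; an empty clause results — contradiction.
x5 = False:
  propagation gives x6=False, x1=False, x2=False; an empty clause results — contradiction.
Every branch closes, so no satisfying assignment exists.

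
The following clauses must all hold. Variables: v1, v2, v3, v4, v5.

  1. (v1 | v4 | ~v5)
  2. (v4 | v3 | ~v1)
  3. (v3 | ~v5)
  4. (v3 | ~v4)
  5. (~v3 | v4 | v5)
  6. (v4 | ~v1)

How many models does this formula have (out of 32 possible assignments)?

Split on v4, then v3.
  v4=T, v3=T: v1, v2, v5 free → 2^3 = 8.
  v4=T, v3=F: a clause becomes empty — 0.
  v4=F, v3=T: a clause becomes empty — 0.
  v4=F, v3=F: remaining (v1,v2,v5) ∈ {(F,F,F); (F,T,F)} — 2.
Total: 8 + 0 + 0 + 2 = 10.

10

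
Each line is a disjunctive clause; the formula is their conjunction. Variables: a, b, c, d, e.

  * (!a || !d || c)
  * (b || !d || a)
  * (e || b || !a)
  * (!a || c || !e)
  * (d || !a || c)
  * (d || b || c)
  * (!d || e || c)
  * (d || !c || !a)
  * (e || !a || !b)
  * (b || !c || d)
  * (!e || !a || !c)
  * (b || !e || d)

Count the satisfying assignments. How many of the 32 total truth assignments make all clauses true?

7

The models are:
  a=F b=T c=F d=F e=F
  a=F b=T c=F d=F e=T
  a=F b=T c=F d=T e=T
  a=F b=T c=T d=F e=F
  a=F b=T c=T d=F e=T
  a=F b=T c=T d=T e=F
  a=F b=T c=T d=T e=T
That's 7 in total.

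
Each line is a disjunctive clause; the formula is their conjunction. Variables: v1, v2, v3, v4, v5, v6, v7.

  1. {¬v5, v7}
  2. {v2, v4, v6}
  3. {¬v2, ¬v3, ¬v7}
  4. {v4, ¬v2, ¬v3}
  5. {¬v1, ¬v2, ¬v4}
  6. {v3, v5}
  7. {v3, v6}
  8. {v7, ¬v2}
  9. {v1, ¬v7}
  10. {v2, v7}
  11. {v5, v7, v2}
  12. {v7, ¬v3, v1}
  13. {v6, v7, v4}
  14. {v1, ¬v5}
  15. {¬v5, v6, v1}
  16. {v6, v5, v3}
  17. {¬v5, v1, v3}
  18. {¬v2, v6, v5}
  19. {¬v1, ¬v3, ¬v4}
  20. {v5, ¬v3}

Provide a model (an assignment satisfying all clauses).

v1=True  v2=True  v3=False  v4=False  v5=True  v6=True  v7=True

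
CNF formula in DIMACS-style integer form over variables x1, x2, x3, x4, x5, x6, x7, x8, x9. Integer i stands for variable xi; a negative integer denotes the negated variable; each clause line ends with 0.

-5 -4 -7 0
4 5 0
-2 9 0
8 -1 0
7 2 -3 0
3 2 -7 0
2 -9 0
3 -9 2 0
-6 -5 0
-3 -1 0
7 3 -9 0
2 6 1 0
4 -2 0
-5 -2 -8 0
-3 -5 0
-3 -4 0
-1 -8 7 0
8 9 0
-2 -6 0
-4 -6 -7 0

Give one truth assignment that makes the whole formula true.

x1=0  x2=1  x3=0  x4=1  x5=0  x6=0  x7=1  x8=0  x9=1

Branch on x1: take x1 = False.
For the remaining variables, x2 = True, x3 = False, x4 = True, x5 = False, x6 = False, x7 = True, x8 = False, x9 = True works.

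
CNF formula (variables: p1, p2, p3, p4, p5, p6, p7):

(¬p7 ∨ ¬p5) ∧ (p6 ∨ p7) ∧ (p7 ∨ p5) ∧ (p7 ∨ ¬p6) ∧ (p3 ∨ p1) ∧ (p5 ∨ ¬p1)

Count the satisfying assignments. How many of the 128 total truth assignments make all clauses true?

Satisfying assignments:
  p1=F p2=F p3=T p4=F p5=F p6=F p7=T
  p1=F p2=F p3=T p4=F p5=F p6=T p7=T
  p1=F p2=F p3=T p4=T p5=F p6=F p7=T
  p1=F p2=F p3=T p4=T p5=F p6=T p7=T
  p1=F p2=T p3=T p4=F p5=F p6=F p7=T
  p1=F p2=T p3=T p4=F p5=F p6=T p7=T
  p1=F p2=T p3=T p4=T p5=F p6=F p7=T
  p1=F p2=T p3=T p4=T p5=F p6=T p7=T
Count: 8.

8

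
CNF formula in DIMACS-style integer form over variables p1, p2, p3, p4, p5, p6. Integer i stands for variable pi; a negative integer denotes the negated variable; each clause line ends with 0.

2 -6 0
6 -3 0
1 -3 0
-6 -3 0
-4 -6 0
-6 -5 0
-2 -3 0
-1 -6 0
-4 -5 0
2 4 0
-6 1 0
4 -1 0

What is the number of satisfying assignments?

6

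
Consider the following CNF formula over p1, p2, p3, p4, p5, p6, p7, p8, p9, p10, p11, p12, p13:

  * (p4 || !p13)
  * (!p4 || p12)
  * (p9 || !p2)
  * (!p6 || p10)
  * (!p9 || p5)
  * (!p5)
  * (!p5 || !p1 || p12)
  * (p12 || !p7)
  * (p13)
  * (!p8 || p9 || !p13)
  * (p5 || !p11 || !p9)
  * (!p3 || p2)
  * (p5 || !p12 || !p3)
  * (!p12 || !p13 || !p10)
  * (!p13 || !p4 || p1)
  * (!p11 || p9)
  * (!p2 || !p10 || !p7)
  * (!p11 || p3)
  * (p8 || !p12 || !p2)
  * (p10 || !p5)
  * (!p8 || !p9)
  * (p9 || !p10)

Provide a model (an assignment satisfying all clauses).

Unit propagation: (!p5) forces p5 = False.
(!p9) is a unit clause, so p9 = False.
The clause (!p2) is unit: p2 must be False.
The clause (p13) is unit: p13 must be True.
Unit propagation: (p4) forces p4 = True.
Unit propagation: (p12) forces p12 = True.
Unit propagation: (!p8) forces p8 = False.
(!p3) is a unit clause, so p3 = False.
Unit propagation: (!p10) forces p10 = False.
Unit propagation: (!p6) forces p6 = False.
(p1) is a unit clause, so p1 = True.
Unit propagation: (!p11) forces p11 = False.
p7 is now unconstrained; take p7 = False.
Every clause has at least one true literal under this assignment.

p1=True, p2=False, p3=False, p4=True, p5=False, p6=False, p7=False, p8=False, p9=False, p10=False, p11=False, p12=True, p13=True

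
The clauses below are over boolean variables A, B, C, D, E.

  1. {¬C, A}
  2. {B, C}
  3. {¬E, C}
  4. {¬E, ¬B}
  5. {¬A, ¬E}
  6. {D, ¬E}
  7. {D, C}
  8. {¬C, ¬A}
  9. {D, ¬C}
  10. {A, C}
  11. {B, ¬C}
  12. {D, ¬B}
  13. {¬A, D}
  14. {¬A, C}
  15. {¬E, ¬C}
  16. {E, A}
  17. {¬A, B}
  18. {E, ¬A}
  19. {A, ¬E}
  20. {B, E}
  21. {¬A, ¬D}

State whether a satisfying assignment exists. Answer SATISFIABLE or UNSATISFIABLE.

A = True:
  propagation gives E=False; an empty clause results — contradiction.
A = False:
  propagation gives C=False; an empty clause results — contradiction.
Every branch closes, so no satisfying assignment exists.

UNSATISFIABLE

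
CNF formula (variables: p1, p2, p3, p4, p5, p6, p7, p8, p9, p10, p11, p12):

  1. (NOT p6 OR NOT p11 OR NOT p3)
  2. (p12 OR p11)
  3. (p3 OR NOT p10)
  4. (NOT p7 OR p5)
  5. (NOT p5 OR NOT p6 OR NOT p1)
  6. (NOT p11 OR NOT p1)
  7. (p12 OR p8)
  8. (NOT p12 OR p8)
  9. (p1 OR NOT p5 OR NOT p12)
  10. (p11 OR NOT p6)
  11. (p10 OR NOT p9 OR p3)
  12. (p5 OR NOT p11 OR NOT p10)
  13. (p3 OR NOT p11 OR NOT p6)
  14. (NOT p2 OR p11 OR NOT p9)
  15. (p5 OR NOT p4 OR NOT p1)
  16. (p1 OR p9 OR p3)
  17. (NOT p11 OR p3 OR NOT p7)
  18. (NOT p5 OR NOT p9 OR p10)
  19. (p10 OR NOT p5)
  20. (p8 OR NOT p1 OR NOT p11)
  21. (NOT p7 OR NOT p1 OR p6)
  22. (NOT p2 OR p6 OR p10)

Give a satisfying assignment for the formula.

Pure literal: p2 appears only negated; assign p2 = False.
p7 occurs only negated in the remaining clauses — set p7 = False.
Branch on p1: take p1 = False.
The remaining clauses are satisfied by p3 = True, p4 = True, p5 = False, p6 = False, p8 = True, p9 = False, p10 = False, p11 = True, p12 = True.
Every clause has at least one true literal under this assignment.

p1=F, p2=F, p3=T, p4=T, p5=F, p6=F, p7=F, p8=T, p9=F, p10=F, p11=T, p12=T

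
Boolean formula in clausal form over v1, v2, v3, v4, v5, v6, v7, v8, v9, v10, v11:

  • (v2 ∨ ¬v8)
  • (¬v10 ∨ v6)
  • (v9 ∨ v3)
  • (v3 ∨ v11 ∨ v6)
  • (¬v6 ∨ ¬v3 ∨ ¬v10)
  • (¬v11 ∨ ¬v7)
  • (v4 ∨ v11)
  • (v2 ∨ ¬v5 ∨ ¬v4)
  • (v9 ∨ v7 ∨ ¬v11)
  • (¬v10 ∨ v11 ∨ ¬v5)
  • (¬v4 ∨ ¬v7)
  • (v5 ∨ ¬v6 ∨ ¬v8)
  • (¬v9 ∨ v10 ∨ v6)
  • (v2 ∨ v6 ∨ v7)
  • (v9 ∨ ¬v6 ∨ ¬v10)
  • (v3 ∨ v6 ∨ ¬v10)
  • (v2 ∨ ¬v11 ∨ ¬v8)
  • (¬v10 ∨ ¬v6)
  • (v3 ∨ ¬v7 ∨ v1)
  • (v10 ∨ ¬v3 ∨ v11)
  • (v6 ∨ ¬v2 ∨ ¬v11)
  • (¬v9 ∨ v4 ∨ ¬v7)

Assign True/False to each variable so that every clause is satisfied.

v1=F, v2=F, v3=T, v4=F, v5=T, v6=T, v7=F, v8=F, v9=T, v10=F, v11=T

Pure literal: v8 appears only negated; assign v8 = False.
Try v1 = False.
Try v2 = False.
The remaining clauses are satisfied by v3 = True, v4 = False, v5 = True, v6 = True, v7 = False, v9 = True, v10 = False, v11 = True.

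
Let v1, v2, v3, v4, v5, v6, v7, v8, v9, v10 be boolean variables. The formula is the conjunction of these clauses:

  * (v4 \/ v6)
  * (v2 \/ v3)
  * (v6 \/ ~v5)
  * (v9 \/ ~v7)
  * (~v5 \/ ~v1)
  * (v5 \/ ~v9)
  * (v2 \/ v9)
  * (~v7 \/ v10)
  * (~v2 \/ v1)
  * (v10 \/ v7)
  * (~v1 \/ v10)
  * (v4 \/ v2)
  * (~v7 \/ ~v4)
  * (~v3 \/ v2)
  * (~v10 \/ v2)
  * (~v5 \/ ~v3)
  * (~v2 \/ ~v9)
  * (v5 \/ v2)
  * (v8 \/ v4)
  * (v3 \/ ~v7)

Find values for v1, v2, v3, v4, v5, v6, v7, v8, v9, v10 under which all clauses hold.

v6 occurs only positively in the remaining clauses — set v6 = True.
Set v1 = True and propagate.
  then v5 is forced to False.
  then v9 is forced to False.
  then v7 is forced to False.
  then v2 is forced to True.
  then v10 is forced to True.
Set v4 = True and propagate.
v3, v8 are now unconstrained; take v3 = False, v8 = False.

v1=1  v2=1  v3=0  v4=1  v5=0  v6=1  v7=0  v8=0  v9=0  v10=1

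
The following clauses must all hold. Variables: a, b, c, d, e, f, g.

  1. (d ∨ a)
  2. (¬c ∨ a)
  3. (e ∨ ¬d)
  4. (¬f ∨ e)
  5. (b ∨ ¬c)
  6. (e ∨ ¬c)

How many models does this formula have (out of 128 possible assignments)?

36

Case analysis on c and e:
  c=T, e=T: forces a=T; b=T; d, f, g free → 2^3 = 8.
  c=T, e=F: a clause becomes empty — 0.
  c=F, e=T: b, f, g free; 3 ways for (a,d) × 2^3 = 24.
  c=F, e=F: remaining (a,b,d,f,g) ∈ {(T,F,F,F,F); (T,F,F,F,T); (T,T,F,F,F); (T,T,F,F,T)} — 4.
Total: 8 + 0 + 24 + 4 = 36.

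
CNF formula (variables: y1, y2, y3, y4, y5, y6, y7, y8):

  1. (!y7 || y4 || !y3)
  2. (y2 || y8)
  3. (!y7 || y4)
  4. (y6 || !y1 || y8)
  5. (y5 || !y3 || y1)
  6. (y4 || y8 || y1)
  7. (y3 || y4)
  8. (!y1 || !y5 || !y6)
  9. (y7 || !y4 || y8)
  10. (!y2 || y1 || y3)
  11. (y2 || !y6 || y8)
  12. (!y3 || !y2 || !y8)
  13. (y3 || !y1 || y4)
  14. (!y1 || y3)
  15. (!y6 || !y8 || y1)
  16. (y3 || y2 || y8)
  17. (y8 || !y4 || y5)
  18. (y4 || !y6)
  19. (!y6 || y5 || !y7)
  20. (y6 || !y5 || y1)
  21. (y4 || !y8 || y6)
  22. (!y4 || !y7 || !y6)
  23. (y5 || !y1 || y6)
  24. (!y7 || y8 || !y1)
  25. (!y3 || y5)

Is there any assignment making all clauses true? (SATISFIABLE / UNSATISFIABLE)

SATISFIABLE

Set y1 = True and propagate.
  then y3 is forced to True.
  then y5 is forced to True.
  then y6 is forced to False.
  then y8 is forced to True.
  then y2 is forced to False.
  then y4 is forced to True.
y7 is now unconstrained; take y7 = False.
So y1=T, y2=F, y3=T, y4=T, y5=T, y6=F, y7=F, y8=T is a satisfying assignment.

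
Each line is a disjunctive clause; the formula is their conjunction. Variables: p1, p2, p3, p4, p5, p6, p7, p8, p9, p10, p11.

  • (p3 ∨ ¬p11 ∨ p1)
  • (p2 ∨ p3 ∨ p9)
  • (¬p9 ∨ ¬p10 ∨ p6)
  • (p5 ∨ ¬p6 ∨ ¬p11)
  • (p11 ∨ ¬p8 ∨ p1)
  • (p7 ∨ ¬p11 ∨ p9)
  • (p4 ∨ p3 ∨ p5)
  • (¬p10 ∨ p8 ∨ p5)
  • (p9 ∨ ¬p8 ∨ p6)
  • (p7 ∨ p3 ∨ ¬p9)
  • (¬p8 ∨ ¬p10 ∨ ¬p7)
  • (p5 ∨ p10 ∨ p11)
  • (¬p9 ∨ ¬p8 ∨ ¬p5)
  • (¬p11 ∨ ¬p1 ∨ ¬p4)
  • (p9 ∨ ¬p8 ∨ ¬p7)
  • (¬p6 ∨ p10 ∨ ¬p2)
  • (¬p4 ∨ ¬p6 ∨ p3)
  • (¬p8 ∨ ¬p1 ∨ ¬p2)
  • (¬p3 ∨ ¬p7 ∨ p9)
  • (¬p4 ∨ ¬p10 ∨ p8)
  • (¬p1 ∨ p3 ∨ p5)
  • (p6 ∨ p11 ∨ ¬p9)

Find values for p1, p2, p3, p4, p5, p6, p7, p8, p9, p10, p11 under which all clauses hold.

Set p1 = True and propagate.
Try p2 = False.
For the remaining variables, p3 = True, p4 = False, p5 = False, p6 = False, p7 = True, p8 = True, p9 = True, p10 = False, p11 = True works.
Every clause has at least one true literal under this assignment.

p1=True, p2=False, p3=True, p4=False, p5=False, p6=False, p7=True, p8=True, p9=True, p10=False, p11=True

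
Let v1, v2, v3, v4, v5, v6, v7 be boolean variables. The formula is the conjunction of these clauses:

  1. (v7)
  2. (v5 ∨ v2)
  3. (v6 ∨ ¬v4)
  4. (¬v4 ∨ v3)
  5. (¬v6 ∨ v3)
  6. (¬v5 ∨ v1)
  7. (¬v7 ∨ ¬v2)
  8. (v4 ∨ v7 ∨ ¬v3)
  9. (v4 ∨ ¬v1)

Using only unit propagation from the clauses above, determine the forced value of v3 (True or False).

(v7) is a unit clause: v7 = True.
(¬v7 ∨ ¬v2) with v7 = True leaves only ¬v2, so v2 = False.
In (v5 ∨ v2), v2 is now false; v5 must hold, so v5 = True.
(¬v5 ∨ v1): since v5 = True, the clause reduces to (v1). v1 = True.
(v4 ∨ ¬v1) with v1 = True leaves only v4, so v4 = True.
(v6 ∨ ¬v4): since v4 = True, the clause reduces to (v6). v6 = True.
In (¬v4 ∨ v3), ¬v4 is now false; v3 must hold, so v3 = True.

True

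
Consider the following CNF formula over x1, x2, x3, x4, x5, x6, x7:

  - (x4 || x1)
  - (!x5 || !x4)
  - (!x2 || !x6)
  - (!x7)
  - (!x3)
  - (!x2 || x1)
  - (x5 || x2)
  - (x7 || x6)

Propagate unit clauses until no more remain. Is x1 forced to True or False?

True

(!x7) is a unit clause: x7 = False.
(!x3) is a unit clause: x3 = False.
From (x7 || x6) and x7 = False: x6 = True.
From (!x2 || !x6) and x6 = True: x2 = False.
(x2 || x5) with x2 = False leaves only x5, so x5 = True.
From (!x5 || !x4) and x5 = True: x4 = False.
In (x1 || x4), x4 is now false; x1 must hold, so x1 = True.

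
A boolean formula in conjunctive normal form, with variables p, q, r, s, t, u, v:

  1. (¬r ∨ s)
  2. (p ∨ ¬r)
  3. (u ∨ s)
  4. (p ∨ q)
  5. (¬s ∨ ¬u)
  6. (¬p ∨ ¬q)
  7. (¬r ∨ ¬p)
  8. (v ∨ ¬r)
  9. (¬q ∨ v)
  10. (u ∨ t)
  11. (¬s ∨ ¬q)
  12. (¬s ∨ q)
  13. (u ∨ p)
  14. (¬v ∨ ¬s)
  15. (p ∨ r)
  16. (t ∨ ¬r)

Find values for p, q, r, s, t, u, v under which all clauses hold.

p = True, q = False, r = False, s = False, t = True, u = True, v = False

Check each clause:
  1. (¬r ∨ s) — ¬r is true.
  2. (¬r ∨ p) — p is true.
  3. (s ∨ u) — u is true.
  4. (p ∨ q) — p is true.
  5. (¬u ∨ ¬s) — ¬s is true.
  6. (¬p ∨ ¬q) — ¬q is true.
  7. (¬p ∨ ¬r) — ¬r is true.
  8. (v ∨ ¬r) — ¬r is true.
  9. (¬q ∨ v) — ¬q is true.
  10. (t ∨ u) — t is true.
  11. (¬s ∨ ¬q) — ¬s is true.
  12. (q ∨ ¬s) — ¬s is true.
  13. (p ∨ u) — p is true.
  14. (¬s ∨ ¬v) — ¬v is true.
  15. (p ∨ r) — p is true.
  16. (¬r ∨ t) — t is true.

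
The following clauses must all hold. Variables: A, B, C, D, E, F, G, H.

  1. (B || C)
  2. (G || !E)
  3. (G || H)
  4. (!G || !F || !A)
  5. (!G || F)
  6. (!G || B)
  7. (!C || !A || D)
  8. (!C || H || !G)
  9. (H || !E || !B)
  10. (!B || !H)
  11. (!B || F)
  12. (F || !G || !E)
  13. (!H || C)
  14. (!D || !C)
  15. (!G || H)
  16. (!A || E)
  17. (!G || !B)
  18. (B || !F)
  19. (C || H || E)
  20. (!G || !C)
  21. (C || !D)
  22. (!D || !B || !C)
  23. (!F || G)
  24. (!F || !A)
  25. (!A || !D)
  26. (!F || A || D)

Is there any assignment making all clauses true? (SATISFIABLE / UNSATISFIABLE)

SATISFIABLE

Try A = False.
For the remaining variables, B = False, C = True, D = False, E = False, F = False, G = False, H = True works.
Every clause has at least one true literal under this assignment.
So A = False, B = False, C = True, D = False, E = False, F = False, G = False, H = True is a satisfying assignment.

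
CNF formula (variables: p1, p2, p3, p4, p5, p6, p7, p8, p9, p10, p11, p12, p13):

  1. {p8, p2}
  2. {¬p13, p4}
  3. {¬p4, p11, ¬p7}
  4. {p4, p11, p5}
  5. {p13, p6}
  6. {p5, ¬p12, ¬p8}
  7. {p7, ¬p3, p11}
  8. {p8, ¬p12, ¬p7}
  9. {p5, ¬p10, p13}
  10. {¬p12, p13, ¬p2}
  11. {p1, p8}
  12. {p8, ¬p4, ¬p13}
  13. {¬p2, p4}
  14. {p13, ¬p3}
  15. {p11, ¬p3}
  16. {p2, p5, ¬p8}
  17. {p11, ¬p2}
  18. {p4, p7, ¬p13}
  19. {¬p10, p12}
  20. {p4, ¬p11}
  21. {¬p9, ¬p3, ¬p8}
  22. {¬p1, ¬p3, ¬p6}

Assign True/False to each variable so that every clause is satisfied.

Pure literal: p3 appears only negated; assign p3 = False.
Pure literal: p5 appears only positively; assign p5 = True.
Set p1 = True and propagate.
Try p2 = False.
  then p8 is forced to True.
The remaining clauses are satisfied by p4 = False, p6 = True, p7 = True, p9 = False, p10 = False, p11 = False, p12 = False, p13 = False.

p1=True, p2=False, p3=False, p4=False, p5=True, p6=True, p7=True, p8=True, p9=False, p10=False, p11=False, p12=False, p13=False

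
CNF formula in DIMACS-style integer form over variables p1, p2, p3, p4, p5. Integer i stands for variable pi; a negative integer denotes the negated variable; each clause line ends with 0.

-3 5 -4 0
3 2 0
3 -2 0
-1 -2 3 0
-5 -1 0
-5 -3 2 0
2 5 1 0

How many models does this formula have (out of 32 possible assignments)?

The models are:
  p1=0 p2=1 p3=1 p4=0 p5=0
  p1=0 p2=1 p3=1 p4=0 p5=1
  p1=0 p2=1 p3=1 p4=1 p5=1
  p1=1 p2=0 p3=1 p4=0 p5=0
  p1=1 p2=1 p3=1 p4=0 p5=0
Count: 5.

5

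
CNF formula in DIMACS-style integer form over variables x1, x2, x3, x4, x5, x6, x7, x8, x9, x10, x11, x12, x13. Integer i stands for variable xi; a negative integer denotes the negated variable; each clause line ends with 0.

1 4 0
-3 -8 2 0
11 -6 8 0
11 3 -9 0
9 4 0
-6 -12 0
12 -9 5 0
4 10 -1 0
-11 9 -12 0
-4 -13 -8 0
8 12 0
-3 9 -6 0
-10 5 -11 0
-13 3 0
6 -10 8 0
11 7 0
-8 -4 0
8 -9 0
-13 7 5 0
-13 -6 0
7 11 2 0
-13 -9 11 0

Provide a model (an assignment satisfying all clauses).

x5 occurs only positively in the remaining clauses — set x5 = True.
x13 occurs only negated in the remaining clauses — set x13 = False.
Set x1 = True and propagate.
Set x2 = False and propagate.
For the remaining variables, x3 = False, x4 = False, x6 = True, x7 = False, x8 = True, x9 = True, x10 = True, x11 = True, x12 = False works.
Every clause has at least one true literal under this assignment.

x1=True, x2=False, x3=False, x4=False, x5=True, x6=True, x7=False, x8=True, x9=True, x10=True, x11=True, x12=False, x13=False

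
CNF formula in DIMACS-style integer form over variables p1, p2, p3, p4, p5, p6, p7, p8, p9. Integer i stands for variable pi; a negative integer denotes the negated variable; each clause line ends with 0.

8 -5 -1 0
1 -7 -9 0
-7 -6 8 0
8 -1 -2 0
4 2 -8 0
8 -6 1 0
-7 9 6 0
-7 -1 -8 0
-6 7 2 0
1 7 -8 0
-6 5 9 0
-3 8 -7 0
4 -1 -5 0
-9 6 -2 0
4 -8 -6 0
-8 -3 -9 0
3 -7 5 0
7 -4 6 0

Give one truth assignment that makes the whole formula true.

Try p1 = False.
Branch on p2: take p2 = False.
The remaining clauses are satisfied by p3 = False, p4 = True, p5 = True, p6 = True, p7 = True, p8 = True, p9 = False.

p1=False, p2=False, p3=False, p4=True, p5=True, p6=True, p7=True, p8=True, p9=False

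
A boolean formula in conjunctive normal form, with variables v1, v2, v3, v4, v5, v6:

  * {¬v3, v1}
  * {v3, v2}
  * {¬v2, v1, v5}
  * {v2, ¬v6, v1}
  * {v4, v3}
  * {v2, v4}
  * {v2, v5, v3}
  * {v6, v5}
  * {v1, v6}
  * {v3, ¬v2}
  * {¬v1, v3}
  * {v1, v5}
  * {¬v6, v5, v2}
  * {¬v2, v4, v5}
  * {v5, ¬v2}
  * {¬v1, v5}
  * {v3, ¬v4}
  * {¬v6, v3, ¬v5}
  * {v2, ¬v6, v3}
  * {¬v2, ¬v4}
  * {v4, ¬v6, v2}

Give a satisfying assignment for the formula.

Set v1 = True and propagate.
  then v3 is forced to True.
  then v5 is forced to True.
Set v2 = False and propagate.
  then v4 is forced to True.
v6 is now unconstrained; take v6 = True.

v1=True, v2=False, v3=True, v4=True, v5=True, v6=True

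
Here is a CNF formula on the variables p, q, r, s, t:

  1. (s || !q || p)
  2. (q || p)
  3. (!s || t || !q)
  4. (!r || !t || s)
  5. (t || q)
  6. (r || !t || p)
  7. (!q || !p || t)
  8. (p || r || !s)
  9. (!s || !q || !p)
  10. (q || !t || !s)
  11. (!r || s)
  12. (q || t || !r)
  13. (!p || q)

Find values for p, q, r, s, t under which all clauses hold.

Branch on p: take p = False.
  then q is forced to True.
  then s is forced to True.
  then t is forced to True.
  then r is forced to True.
Every clause has at least one true literal under this assignment.

p = F, q = T, r = T, s = T, t = T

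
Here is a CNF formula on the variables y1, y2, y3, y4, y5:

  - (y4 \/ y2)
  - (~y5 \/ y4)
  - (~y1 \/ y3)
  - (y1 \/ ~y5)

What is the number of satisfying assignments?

11

Split on y1, then y4.
  y1=1, y4=1: remaining (y2,y3,y5) ∈ {(0,1,0); (0,1,1); (1,1,0); (1,1,1)} — 4.
  y1=1, y4=0: remaining (y2,y3,y5) ∈ {(1,1,0)} — 1.
  y1=0, y4=1: remaining (y2,y3,y5) ∈ {(0,0,0); (0,1,0); (1,0,0); (1,1,0)} — 4.
  y1=0, y4=0: remaining (y2,y3,y5) ∈ {(1,0,0); (1,1,0)} — 2.
Total: 4 + 1 + 4 + 2 = 11.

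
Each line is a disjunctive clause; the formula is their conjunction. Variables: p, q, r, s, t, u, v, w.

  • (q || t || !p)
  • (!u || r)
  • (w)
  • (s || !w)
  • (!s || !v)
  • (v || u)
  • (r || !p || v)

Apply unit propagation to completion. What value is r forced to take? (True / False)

Unit clause (w) sets w = True.
(!w || s) with w = True leaves only s, so s = True.
(!v || !s) with s = True leaves only !v, so v = False.
From (v || u) and v = False: u = True.
(!u || r) with u = True leaves only r, so r = True.

True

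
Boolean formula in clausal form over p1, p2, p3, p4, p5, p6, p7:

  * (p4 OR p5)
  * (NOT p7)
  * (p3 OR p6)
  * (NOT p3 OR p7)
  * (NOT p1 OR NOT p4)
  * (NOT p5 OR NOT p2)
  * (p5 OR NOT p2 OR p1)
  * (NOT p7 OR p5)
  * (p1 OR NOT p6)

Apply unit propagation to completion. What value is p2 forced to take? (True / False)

False

(NOT p7) is a unit clause: p7 = False.
From (p7 OR NOT p3) and p7 = False: p3 = False.
In (p6 OR p3), p3 is now false; p6 must hold, so p6 = True.
In (NOT p6 OR p1), NOT p6 is now false; p1 must hold, so p1 = True.
In (NOT p1 OR NOT p4), NOT p1 is now false; NOT p4 must hold, so p4 = False.
(p5 OR p4): since p4 = False, the clause reduces to (p5). p5 = True.
In (NOT p2 OR NOT p5), NOT p5 is now false; NOT p2 must hold, so p2 = False.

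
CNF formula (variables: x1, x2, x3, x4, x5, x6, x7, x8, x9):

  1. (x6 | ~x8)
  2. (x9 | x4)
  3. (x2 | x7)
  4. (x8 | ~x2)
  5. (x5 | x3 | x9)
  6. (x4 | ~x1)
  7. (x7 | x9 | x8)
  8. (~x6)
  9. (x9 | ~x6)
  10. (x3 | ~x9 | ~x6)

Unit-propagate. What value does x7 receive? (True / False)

True

(~x6) is a unit clause: x6 = False.
In (x6 | ~x8), x6 is now false; ~x8 must hold, so x8 = False.
In (~x2 | x8), x8 is now false; ~x2 must hold, so x2 = False.
(x7 | x2): since x2 = False, the clause reduces to (x7). x7 = True.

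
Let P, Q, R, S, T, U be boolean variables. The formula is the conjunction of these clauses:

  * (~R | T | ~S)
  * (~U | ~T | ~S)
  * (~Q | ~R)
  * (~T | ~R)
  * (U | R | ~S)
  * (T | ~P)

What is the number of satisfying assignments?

16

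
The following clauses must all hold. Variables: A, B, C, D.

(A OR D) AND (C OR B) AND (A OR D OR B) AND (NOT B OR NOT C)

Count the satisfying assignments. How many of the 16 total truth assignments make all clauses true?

6

Satisfying assignments:
  A=0 B=0 C=1 D=1
  A=0 B=1 C=0 D=1
  A=1 B=0 C=1 D=0
  A=1 B=0 C=1 D=1
  A=1 B=1 C=0 D=0
  A=1 B=1 C=0 D=1
That's 6 in total.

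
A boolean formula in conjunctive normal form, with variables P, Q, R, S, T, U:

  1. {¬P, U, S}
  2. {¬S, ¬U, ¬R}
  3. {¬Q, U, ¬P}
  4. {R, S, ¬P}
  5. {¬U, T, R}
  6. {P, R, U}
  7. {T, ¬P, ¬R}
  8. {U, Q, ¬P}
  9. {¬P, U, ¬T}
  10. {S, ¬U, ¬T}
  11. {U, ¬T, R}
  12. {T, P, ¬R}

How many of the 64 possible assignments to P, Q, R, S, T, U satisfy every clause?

8

Split on U, then P.
  U=T, P=T: remaining (Q,R,S,T) ∈ {(F,F,T,T); (T,F,T,T)} — 2.
  U=T, P=F: remaining (Q,R,S,T) ∈ {(F,F,T,T); (T,F,T,T)} — 2.
  U=F, P=T: a clause becomes empty — 0.
  U=F, P=F: remaining (Q,R,S,T) ∈ {(F,T,F,T); (F,T,T,T); (T,T,F,T); (T,T,T,T)} — 4.
Total: 2 + 2 + 0 + 4 = 8.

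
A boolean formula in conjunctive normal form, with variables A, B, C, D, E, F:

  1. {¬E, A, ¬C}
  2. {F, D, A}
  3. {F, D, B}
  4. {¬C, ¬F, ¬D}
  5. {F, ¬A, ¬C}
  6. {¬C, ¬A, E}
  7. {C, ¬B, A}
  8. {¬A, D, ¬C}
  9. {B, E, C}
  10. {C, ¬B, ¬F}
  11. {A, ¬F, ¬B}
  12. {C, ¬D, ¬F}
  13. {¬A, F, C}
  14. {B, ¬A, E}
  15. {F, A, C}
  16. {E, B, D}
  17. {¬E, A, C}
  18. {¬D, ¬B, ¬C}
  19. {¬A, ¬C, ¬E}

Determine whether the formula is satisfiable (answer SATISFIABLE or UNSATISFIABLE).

Set A = False and propagate.
Set B = False and propagate.
Set C = True and propagate.
  then E is forced to False.
  then D is forced to True.
  then F is forced to False.
Every clause has at least one true literal under this assignment.
So A=0  B=0  C=1  D=1  E=0  F=0 is a satisfying assignment.

SATISFIABLE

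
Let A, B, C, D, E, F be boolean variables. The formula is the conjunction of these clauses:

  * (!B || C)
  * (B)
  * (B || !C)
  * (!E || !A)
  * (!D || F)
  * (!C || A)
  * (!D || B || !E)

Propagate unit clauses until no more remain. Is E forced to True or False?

False

(B) is a unit clause: B = True.
(C || !B): since B = True, the clause reduces to (C). C = True.
From (!C || A) and C = True: A = True.
(!E || !A) with A = True leaves only !E, so E = False.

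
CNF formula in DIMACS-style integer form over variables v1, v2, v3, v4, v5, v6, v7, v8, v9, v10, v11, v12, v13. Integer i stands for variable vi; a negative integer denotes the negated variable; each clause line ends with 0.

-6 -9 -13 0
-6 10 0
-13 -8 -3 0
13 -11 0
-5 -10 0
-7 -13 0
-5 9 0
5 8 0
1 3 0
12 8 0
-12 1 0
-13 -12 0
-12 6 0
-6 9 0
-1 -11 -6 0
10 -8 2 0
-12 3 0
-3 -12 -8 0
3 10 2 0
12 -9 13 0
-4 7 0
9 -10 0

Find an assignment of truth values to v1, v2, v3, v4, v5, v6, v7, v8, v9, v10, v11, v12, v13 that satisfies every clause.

Pure literal: v2 appears only positively; assign v2 = True.
v4 occurs only negated in the remaining clauses — set v4 = False.
Branch on v1: take v1 = True.
Branch on v3: take v3 = False.
  then v12 is forced to False.
  then v8 is forced to True.
Set v5 = False and propagate.
The remaining clauses are satisfied by v6 = False, v7 = False, v9 = False, v10 = False, v11 = True, v13 = True.

v1=True  v2=True  v3=False  v4=False  v5=False  v6=False  v7=False  v8=True  v9=False  v10=False  v11=True  v12=False  v13=True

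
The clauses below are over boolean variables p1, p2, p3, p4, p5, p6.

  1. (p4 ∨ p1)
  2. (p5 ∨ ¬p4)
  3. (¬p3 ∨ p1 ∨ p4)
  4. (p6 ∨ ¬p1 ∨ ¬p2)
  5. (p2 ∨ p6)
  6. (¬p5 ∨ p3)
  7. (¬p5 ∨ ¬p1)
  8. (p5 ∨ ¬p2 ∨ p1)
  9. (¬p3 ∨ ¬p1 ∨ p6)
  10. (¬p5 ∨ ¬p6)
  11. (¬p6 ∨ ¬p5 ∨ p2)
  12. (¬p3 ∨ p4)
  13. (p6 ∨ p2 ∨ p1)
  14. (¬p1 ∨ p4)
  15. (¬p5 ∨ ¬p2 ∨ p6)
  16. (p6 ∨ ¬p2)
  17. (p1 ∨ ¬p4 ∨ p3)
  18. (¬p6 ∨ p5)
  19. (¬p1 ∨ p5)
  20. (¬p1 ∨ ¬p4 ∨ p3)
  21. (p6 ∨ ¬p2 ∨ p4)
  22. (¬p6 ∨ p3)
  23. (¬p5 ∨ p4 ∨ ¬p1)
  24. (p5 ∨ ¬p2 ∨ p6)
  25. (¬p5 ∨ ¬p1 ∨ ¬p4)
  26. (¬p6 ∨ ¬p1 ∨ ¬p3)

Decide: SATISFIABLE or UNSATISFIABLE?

UNSATISFIABLE

p1 = True:
  propagation gives p5=False; an empty clause results — contradiction.
p1 = False:
  propagation gives p4=True, p5=True, p3=True, p6=False; an empty clause results — contradiction.
Every branch closes, so no satisfying assignment exists.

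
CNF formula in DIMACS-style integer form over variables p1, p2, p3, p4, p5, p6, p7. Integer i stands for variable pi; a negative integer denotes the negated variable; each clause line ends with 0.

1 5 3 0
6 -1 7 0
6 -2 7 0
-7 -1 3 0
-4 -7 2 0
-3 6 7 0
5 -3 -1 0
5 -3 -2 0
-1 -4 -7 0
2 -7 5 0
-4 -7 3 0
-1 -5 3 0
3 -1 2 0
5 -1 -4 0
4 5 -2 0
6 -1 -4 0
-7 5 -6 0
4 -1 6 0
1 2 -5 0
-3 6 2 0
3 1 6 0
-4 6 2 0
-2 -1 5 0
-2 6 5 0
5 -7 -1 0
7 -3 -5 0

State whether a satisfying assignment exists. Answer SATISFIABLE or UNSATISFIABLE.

Branch on p1: take p1 = False.
Set p2 = True and propagate.
For the remaining variables, p3 = False, p4 = False, p5 = True, p6 = True, p7 = False works.
Every clause has at least one true literal under this assignment.
So p1=False, p2=True, p3=False, p4=False, p5=True, p6=True, p7=False is a satisfying assignment.

SATISFIABLE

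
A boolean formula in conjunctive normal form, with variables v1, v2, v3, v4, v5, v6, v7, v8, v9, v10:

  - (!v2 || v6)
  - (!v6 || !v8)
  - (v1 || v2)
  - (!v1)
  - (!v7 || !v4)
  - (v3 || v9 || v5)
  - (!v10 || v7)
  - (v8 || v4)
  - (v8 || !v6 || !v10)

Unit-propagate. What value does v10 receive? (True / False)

(!v1) is a unit clause: v1 = False.
In (v1 || v2), v1 is now false; v2 must hold, so v2 = True.
(!v2 || v6): since v2 = True, the clause reduces to (v6). v6 = True.
From (!v6 || !v8) and v6 = True: v8 = False.
From (v4 || v8) and v8 = False: v4 = True.
In (!v4 || !v7), !v4 is now false; !v7 must hold, so v7 = False.
In (v7 || !v10), v7 is now false; !v10 must hold, so v10 = False.

False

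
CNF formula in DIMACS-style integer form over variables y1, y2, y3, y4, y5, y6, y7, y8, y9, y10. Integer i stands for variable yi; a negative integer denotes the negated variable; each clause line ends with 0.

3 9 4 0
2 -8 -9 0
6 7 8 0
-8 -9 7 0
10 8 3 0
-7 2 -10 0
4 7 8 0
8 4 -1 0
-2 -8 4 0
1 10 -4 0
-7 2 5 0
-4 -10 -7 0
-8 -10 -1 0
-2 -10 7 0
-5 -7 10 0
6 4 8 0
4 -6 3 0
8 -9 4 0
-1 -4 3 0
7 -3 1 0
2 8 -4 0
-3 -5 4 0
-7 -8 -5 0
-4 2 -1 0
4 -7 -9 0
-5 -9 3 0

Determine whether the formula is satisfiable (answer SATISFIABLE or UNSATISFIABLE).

SATISFIABLE

Try y1 = True.
Branch on y2: take y2 = True.
Branch on y3: take y3 = True.
The remaining clauses are satisfied by y4 = True, y5 = True, y6 = False, y7 = False, y8 = True, y9 = False, y10 = False.
Every clause has at least one true literal under this assignment.
So y1=True, y2=True, y3=True, y4=True, y5=True, y6=False, y7=False, y8=True, y9=False, y10=False is a satisfying assignment.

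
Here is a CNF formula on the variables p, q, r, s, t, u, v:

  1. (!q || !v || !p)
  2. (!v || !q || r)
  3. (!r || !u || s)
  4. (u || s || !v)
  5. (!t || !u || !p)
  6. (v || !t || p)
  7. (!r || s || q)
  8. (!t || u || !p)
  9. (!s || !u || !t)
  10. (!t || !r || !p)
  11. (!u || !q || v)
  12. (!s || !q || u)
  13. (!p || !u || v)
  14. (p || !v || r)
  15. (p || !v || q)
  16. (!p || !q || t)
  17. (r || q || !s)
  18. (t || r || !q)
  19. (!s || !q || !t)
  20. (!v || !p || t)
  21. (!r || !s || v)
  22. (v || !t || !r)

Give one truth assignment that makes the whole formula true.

Branch on p: take p = False.
For the remaining variables, q = True, r = True, s = True, t = False, u = True, v = True works.
Every clause has at least one true literal under this assignment.

p=False, q=True, r=True, s=True, t=False, u=True, v=True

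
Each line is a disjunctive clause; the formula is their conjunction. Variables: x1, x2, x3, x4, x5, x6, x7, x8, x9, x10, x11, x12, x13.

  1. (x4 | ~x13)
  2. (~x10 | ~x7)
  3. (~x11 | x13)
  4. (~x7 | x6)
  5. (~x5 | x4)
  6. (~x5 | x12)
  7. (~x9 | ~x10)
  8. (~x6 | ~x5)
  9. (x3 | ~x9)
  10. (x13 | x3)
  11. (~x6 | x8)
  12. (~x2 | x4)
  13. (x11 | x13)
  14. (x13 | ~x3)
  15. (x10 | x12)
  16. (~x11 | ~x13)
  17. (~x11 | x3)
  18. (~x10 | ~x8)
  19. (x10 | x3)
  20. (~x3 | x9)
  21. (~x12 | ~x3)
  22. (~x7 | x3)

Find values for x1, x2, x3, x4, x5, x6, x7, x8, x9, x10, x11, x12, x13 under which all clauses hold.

x1 = True  x2 = False  x3 = False  x4 = True  x5 = False  x6 = False  x7 = False  x8 = False  x9 = False  x10 = True  x11 = False  x12 = True  x13 = True

x2 occurs only negated in the remaining clauses — set x2 = False.
Pure literal: x4 appears only positively; assign x4 = True.
Try x3 = False.
  then x9 is forced to False.
  then x13 is forced to True.
  then x11 is forced to False.
  then x10 is forced to True.
  then x7 is forced to False.
  then x8 is forced to False.
  then x6 is forced to False.
The remaining clauses are satisfied by x1 = True, x5 = False, x12 = True.
Every clause has at least one true literal under this assignment.
Check each clause:
  1. (~x13 | x4) — x4 is true.
  2. (~x10 | ~x7) — ~x7 is true.
  3. (x13 | ~x11) — x13 is true.
  4. (x6 | ~x7) — ~x7 is true.
  5. (~x5 | x4) — ~x5 is true.
  6. (x12 | ~x5) — ~x5 is true.
  7. (~x10 | ~x9) — ~x9 is true.
  8. (~x6 | ~x5) — ~x6 is true.
  9. (x3 | ~x9) — ~x9 is true.
  10. (x13 | x3) — x13 is true.
  11. (x8 | ~x6) — ~x6 is true.
  12. (~x2 | x4) — x4 is true.
  13. (x11 | x13) — x13 is true.
  14. (x13 | ~x3) — x13 is true.
  15. (x10 | x12) — x10 is true.
  16. (~x11 | ~x13) — ~x11 is true.
  17. (x3 | ~x11) — ~x11 is true.
  18. (~x10 | ~x8) — ~x8 is true.
  19. (x10 | x3) — x10 is true.
  20. (x9 | ~x3) — ~x3 is true.
  21. (~x12 | ~x3) — ~x3 is true.
  22. (x3 | ~x7) — ~x7 is true.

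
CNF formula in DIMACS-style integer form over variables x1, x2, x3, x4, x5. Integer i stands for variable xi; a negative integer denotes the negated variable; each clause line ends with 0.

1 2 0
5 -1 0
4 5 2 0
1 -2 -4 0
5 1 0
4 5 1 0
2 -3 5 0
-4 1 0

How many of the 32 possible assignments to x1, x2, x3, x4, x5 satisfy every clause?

Split on x1, then x5.
  x1=T, x5=T: x2, x3, x4 free → 2^3 = 8.
  x1=T, x5=F: a clause becomes empty — 0.
  x1=F, x5=T: remaining (x2,x3,x4) ∈ {(T,F,F); (T,T,F)} — 2.
  x1=F, x5=F: a clause becomes empty — 0.
Total: 8 + 0 + 2 + 0 = 10.

10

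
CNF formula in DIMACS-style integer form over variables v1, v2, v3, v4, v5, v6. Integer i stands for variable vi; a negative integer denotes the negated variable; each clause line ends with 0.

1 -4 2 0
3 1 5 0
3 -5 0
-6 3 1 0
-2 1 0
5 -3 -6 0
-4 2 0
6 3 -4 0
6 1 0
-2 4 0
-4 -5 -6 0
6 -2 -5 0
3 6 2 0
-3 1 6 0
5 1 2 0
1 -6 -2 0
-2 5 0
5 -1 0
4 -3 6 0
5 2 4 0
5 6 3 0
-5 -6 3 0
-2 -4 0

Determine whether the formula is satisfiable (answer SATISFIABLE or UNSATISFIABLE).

Set v1 = False and propagate.
  then v2 is forced to False.
  then v4 is forced to False.
  then v6 is forced to True.
  then v3 is forced to True.
  then v5 is forced to True.
Every clause has at least one true literal under this assignment.
So v1=F, v2=F, v3=T, v4=F, v5=T, v6=T is a satisfying assignment.

SATISFIABLE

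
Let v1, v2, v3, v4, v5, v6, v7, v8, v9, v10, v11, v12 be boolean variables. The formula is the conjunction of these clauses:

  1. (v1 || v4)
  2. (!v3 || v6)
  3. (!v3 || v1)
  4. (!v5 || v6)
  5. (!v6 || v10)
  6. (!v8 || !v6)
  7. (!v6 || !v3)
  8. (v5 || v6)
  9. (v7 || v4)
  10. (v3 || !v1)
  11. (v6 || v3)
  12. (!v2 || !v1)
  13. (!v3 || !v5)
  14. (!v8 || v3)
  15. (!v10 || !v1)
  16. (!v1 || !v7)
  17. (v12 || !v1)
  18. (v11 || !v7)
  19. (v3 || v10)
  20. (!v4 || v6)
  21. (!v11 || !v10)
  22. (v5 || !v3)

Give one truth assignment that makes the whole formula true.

v1=0, v2=0, v3=0, v4=1, v5=1, v6=1, v7=0, v8=0, v9=0, v10=1, v11=0, v12=1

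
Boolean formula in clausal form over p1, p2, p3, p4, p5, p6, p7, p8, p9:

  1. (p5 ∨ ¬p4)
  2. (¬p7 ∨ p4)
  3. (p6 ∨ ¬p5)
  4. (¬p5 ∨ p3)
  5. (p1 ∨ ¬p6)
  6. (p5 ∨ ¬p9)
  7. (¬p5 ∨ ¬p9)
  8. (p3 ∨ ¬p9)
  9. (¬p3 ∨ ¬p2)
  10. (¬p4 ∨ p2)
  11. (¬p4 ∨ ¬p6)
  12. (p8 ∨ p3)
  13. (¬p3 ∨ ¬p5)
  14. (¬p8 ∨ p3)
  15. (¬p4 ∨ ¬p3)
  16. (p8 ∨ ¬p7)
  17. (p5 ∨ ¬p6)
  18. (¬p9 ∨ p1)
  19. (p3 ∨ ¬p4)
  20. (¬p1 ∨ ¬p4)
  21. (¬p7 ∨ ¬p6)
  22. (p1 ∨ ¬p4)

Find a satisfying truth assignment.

p1=True, p2=False, p3=True, p4=False, p5=False, p6=False, p7=False, p8=True, p9=False

Pure literal: p7 appears only negated; assign p7 = False.
Pure literal: p9 appears only negated; assign p9 = False.
Set p1 = True and propagate.
  then p4 is forced to False.
The remaining clauses are satisfied by p2 = False, p3 = True, p5 = False, p6 = False, p8 = True.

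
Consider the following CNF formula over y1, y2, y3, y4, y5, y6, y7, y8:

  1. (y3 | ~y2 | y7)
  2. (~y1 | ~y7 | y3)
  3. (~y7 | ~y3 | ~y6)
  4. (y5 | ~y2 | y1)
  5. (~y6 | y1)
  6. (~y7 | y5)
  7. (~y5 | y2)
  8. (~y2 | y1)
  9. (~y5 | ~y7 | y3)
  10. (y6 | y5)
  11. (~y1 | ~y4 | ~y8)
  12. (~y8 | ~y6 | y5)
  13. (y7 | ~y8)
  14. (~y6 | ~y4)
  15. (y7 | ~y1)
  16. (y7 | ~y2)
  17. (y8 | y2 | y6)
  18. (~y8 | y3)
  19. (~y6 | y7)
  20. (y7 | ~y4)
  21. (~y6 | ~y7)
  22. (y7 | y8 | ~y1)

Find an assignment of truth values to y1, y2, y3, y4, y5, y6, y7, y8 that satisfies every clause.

Try y1 = True.
  then y7 is forced to True.
  then y3 is forced to True.
  then y6 is forced to False.
  then y5 is forced to True.
  then y2 is forced to True.
For the remaining variables, y4 = True, y8 = False works.

y1=T  y2=T  y3=T  y4=T  y5=T  y6=F  y7=T  y8=F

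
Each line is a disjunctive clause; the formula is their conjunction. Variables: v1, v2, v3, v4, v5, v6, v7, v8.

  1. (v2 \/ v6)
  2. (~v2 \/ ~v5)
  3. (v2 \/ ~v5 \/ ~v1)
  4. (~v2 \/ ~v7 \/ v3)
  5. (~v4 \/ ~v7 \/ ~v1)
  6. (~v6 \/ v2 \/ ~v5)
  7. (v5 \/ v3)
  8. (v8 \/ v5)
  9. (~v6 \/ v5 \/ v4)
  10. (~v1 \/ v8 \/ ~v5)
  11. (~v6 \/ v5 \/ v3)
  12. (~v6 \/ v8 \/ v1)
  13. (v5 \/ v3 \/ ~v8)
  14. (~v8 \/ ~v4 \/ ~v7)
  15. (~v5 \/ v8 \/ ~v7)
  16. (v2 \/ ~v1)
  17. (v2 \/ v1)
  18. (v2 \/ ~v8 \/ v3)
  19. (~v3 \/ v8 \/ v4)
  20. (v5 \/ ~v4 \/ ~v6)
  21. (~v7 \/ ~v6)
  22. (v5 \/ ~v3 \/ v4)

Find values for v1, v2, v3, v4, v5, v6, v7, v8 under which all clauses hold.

v1=F  v2=T  v3=T  v4=T  v5=F  v6=F  v7=F  v8=T

Check each clause:
  1. (v2 \/ v6) — v2 is true.
  2. (~v2 \/ ~v5) — ~v5 is true.
  3. (~v5 \/ v2 \/ ~v1) — v2 is true.
  4. (~v7 \/ ~v2 \/ v3) — ~v7 is true.
  5. (~v1 \/ ~v7 \/ ~v4) — ~v7 is true.
  6. (~v6 \/ v2 \/ ~v5) — ~v6 is true.
  7. (v3 \/ v5) — v3 is true.
  8. (v5 \/ v8) — v8 is true.
  9. (v5 \/ v4 \/ ~v6) — ~v6 is true.
  10. (v8 \/ ~v5 \/ ~v1) — v8 is true.
  11. (v3 \/ ~v6 \/ v5) — ~v6 is true.
  12. (~v6 \/ v8 \/ v1) — v8 is true.
  13. (v5 \/ v3 \/ ~v8) — v3 is true.
  14. (~v7 \/ ~v8 \/ ~v4) — ~v7 is true.
  15. (v8 \/ ~v7 \/ ~v5) — v8 is true.
  16. (~v1 \/ v2) — v2 is true.
  17. (v1 \/ v2) — v2 is true.
  18. (v2 \/ v3 \/ ~v8) — v2 is true.
  19. (v4 \/ v8 \/ ~v3) — v8 is true.
  20. (~v4 \/ ~v6 \/ v5) — ~v6 is true.
  21. (~v6 \/ ~v7) — ~v7 is true.
  22. (v5 \/ ~v3 \/ v4) — v4 is true.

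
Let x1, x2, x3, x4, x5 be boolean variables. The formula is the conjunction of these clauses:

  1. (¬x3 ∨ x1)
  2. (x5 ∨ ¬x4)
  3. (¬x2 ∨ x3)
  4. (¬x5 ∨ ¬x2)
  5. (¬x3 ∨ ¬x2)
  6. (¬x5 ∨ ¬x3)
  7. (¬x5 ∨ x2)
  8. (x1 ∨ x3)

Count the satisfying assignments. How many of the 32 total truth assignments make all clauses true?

2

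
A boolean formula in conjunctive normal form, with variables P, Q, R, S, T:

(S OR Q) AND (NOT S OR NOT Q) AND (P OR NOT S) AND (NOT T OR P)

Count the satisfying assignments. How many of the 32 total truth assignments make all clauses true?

10

Split on S, then P.
  S=T, P=T: remaining (Q,R,T) ∈ {(F,F,F); (F,F,T); (F,T,F); (F,T,T)} — 4.
  S=T, P=F: a clause becomes empty — 0.
  S=F, P=T: remaining (Q,R,T) ∈ {(T,F,F); (T,F,T); (T,T,F); (T,T,T)} — 4.
  S=F, P=F: remaining (Q,R,T) ∈ {(T,F,F); (T,T,F)} — 2.
Total: 4 + 0 + 4 + 2 = 10.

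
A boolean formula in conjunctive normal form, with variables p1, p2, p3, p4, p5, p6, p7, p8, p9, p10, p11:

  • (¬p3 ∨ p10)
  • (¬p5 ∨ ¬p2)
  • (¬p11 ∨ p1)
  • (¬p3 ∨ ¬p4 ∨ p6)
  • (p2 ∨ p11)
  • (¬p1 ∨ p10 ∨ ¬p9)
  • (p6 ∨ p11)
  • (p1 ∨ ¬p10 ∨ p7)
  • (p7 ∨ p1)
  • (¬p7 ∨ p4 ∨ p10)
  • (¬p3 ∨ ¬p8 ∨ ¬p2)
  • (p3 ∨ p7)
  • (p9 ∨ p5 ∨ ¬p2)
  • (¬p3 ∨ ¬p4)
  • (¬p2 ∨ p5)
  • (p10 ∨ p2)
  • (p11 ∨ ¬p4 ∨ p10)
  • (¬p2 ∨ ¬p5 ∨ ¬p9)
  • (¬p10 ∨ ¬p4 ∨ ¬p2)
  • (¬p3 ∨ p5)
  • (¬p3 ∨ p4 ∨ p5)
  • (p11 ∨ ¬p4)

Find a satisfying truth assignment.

p1 = True, p2 = False, p3 = False, p4 = False, p5 = False, p6 = True, p7 = True, p8 = False, p9 = False, p10 = True, p11 = True

Pure literal: p6 appears only positively; assign p6 = True.
Pure literal: p8 appears only negated; assign p8 = False.
Branch on p1: take p1 = True.
Try p2 = False.
  then p11 is forced to True.
  then p10 is forced to True.
For the remaining variables, p3 = False, p4 = False, p5 = False, p7 = True, p9 = False works.
Every clause has at least one true literal under this assignment.
Check each clause:
  1. (¬p3 ∨ p10) — p10 is true.
  2. (¬p5 ∨ ¬p2) — ¬p5 is true.
  3. (¬p11 ∨ p1) — p1 is true.
  4. (¬p4 ∨ ¬p3 ∨ p6) — ¬p4 is true.
  5. (p11 ∨ p2) — p11 is true.
  6. (¬p1 ∨ p10 ∨ ¬p9) — p10 is true.
  7. (p11 ∨ p6) — p11 is true.
  8. (¬p10 ∨ p7 ∨ p1) — p1 is true.
  9. (p1 ∨ p7) — p1 is true.
  10. (¬p7 ∨ p4 ∨ p10) — p10 is true.
  11. (¬p2 ∨ ¬p3 ∨ ¬p8) — ¬p8 is true.
  12. (p3 ∨ p7) — p7 is true.
  13. (¬p2 ∨ p9 ∨ p5) — ¬p2 is true.
  14. (¬p3 ∨ ¬p4) — ¬p4 is true.
  15. (¬p2 ∨ p5) — ¬p2 is true.
  16. (p10 ∨ p2) — p10 is true.
  17. (p10 ∨ ¬p4 ∨ p11) — p10 is true.
  18. (¬p5 ∨ ¬p9 ∨ ¬p2) — ¬p5 is true.
  19. (¬p4 ∨ ¬p10 ∨ ¬p2) — ¬p4 is true.
  20. (¬p3 ∨ p5) — ¬p3 is true.
  21. (¬p3 ∨ p4 ∨ p5) — ¬p3 is true.
  22. (¬p4 ∨ p11) — p11 is true.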